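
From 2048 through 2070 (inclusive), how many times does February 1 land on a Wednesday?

Day of week of February 1 in each year:
2048: Sat, 2049: Mon, 2050: Tue, 2051: Wed ✓, 2052: Thu, 2053: Sat, 2054: Sun, 2055: Mon, 2056: Tue, 2057: Thu, 2058: Fri, 2059: Sat, 2060: Sun, 2061: Tue, 2062: Wed ✓, 2063: Thu, 2064: Fri, 2065: Sun, 2066: Mon, 2067: Tue, 2068: Wed ✓, 2069: Fri, 2070: Sat
Wednesdays: 2051, 2062, 2068.

3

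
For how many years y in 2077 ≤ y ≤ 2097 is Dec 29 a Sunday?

3

Day of week of December 29 in each year:
2077: Wed, 2078: Thu, 2079: Fri, 2080: Sun ✓, 2081: Mon, 2082: Tue, 2083: Wed, 2084: Fri, 2085: Sat, 2086: Sun ✓, 2087: Mon, 2088: Wed, 2089: Thu, 2090: Fri, 2091: Sat, 2092: Mon, 2093: Tue, 2094: Wed, 2095: Thu, 2096: Sat, 2097: Sun ✓
Sundays: 2080, 2086, 2097.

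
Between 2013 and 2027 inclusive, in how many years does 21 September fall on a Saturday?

3

Day of week of September 21 in each year:
2013: Sat ✓, 2014: Sun, 2015: Mon, 2016: Wed, 2017: Thu, 2018: Fri, 2019: Sat ✓, 2020: Mon, 2021: Tue, 2022: Wed, 2023: Thu, 2024: Sat ✓, 2025: Sun, 2026: Mon, 2027: Tue
Saturdays: 2013, 2019, 2024.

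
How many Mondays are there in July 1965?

4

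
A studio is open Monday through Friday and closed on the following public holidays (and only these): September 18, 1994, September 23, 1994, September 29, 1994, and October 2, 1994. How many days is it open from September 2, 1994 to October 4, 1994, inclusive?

21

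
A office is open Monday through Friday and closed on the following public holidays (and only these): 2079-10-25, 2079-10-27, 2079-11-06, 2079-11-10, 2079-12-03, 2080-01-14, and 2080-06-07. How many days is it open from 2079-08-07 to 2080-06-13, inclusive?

2079-08-07 is a Monday.
From 2079-08-07 to 2080-06-13 is 312 days inclusive.
312 = 7 × 44 + 4, so there are 44 full weeks plus 4 extra days.
Each full week contributes 5 weekdays (Mon–Fri): 44 × 5 = 220.
The 4 extra days are Mon, Tue, Wed, Thu — 4 of them qualify.
Total: 220 + 4 = 224.
Holidays: 2079-10-25 (Wed); 2079-10-27 (Fri); 2079-11-06 (Mon); 2079-11-10 (Fri); 2079-12-03 (Sun); 2080-01-14 (Sun); 2080-06-07 (Fri).
5 of the 7 holidays fall on weekdays; the rest are weekends and were already excluded.
Business days: 224 − 5 = 219.

219 business days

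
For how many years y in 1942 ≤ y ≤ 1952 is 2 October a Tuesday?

Day of week of October 2 in each year:
1942: Fri, 1943: Sat, 1944: Mon, 1945: Tue ✓, 1946: Wed, 1947: Thu, 1948: Sat, 1949: Sun, 1950: Mon, 1951: Tue ✓, 1952: Thu
Tuesdays: 1945, 1951.

2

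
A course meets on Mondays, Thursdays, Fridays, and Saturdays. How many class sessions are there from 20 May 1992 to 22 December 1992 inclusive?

20 May 1992 is a Wednesday.
The range spans 217 days (inclusive of both endpoints).
217 = 7 × 31, so the span is exactly 31 full weeks.
Each full week contributes 4 days from the set (Mon, Thu, Fri, Sat): 31 × 4 = 124.
Total: 124.

124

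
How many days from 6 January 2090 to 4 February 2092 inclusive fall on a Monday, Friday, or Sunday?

6 January 2090 is a Friday.
The range spans 760 days (inclusive of both endpoints).
760 = 7 × 108 + 4, so there are 108 full weeks plus 4 extra days.
Each full week contributes 3 days from the set (Mon, Fri, Sun): 108 × 3 = 324.
The 4 extra days are Fri, Sat, Sun, Mon — 3 of them qualify.
Total: 324 + 3 = 327.

327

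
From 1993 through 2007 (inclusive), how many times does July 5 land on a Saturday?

Day of week of July 5 in each year:
1993: Mon, 1994: Tue, 1995: Wed, 1996: Fri, 1997: Sat ✓, 1998: Sun, 1999: Mon, 2000: Wed, 2001: Thu, 2002: Fri, 2003: Sat ✓, 2004: Mon, 2005: Tue, 2006: Wed, 2007: Thu
Saturdays: 1997, 2003.

2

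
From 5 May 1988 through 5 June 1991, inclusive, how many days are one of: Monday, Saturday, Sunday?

483

5 May 1988 is a Thursday.
That's 1127 days from start to end, counting both.
1127 = 7 × 161, so the span is exactly 161 full weeks.
Each full week contributes 3 days from the set (Mon, Sat, Sun): 161 × 3 = 483.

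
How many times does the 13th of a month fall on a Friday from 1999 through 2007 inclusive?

14

Friday-the-13ths by year:
1999: Aug
2000: Oct
2001: Apr, Jul
2002: Sep, Dec
2003: Jun
2004: Feb, Aug
2005: May
2006: Jan, Oct
2007: Apr, Jul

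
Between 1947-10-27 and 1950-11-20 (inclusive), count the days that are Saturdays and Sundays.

1947-10-27 is a Monday.
The range spans 1121 days (inclusive of both endpoints).
1121 = 7 × 160 + 1, so there are 160 full weeks plus 1 extra day.
Each full week contributes 2 days from the set (Sat, Sun): 160 × 2 = 320.
The 1 extra day is Monday — none qualify.
Total: 320 + 0 = 320.

320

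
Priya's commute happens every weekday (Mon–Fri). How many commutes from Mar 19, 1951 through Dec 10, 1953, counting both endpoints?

714 weekdays

Mar 19, 1951 is a Monday.
From Mar 19, 1951 to Dec 10, 1953 is 998 days inclusive.
998 = 7 × 142 + 4, so there are 142 full weeks plus 4 extra days.
Each full week contributes 5 weekdays (Mon–Fri): 142 × 5 = 710.
The 4 extra days are Monday, Tuesday, Wednesday, Thursday — 4 of them qualify.
Total: 710 + 4 = 714.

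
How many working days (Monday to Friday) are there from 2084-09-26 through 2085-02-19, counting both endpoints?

105 weekdays

2084-09-26 is a Tuesday.
From 2084-09-26 to 2085-02-19 is 147 days inclusive.
147 = 7 × 21, so the span is exactly 21 full weeks.
Each full week contributes 5 weekdays (Mon–Fri): 21 × 5 = 105.
Total: 105.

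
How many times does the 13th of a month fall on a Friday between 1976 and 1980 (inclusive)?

Friday-the-13ths by year:
1976: Feb, Aug
1977: May
1978: Jan, Oct
1979: Apr, Jul
1980: Jun

8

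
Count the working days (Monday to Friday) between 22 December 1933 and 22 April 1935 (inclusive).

22 December 1933 is a Friday.
That's 487 days from start to end, counting both.
487 = 7 × 69 + 4, so there are 69 full weeks plus 4 extra days.
Each full week contributes 5 weekdays (Mon–Fri): 69 × 5 = 345.
The 4 extra days are Friday, Saturday, Sunday, Monday — 2 of them qualify.
Total: 345 + 2 = 347.

347 weekdays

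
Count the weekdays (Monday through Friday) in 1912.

January 1, 1912 is a Monday.
From January 1, 1912 to December 31, 1912 is 366 days inclusive.
366 = 7 × 52 + 2, so there are 52 full weeks plus 2 extra days.
Each full week contributes 5 weekdays (Mon–Fri): 52 × 5 = 260.
The 2 extra days are Mon, Tue — 2 of them qualify.
Total: 260 + 2 = 262.

262 weekdays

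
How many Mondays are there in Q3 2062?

Jul 1, 2062 is a Saturday.
That's 92 days from start to end, counting both.
92 = 7 × 13 + 1, so there are 13 full weeks plus 1 extra day.
Each full week contributes one Monday: 13 so far.
The 1 extra day is Sat — none qualify.
Total: 13 + 0 = 13.

13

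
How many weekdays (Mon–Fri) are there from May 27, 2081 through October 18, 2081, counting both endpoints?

104 weekdays

May 27, 2081 is a Tuesday.
That's 145 days from start to end, counting both.
145 = 7 × 20 + 5, so there are 20 full weeks plus 5 extra days.
Each full week contributes 5 weekdays (Mon–Fri): 20 × 5 = 100.
The 5 extra days are Tue, Wed, Thu, Fri, Sat — 4 of them qualify.
Total: 100 + 4 = 104.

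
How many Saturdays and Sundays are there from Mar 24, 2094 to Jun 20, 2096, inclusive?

Mar 24, 2094 is a Wednesday.
That's 820 days from start to end, counting both.
820 = 7 × 117 + 1, so there are 117 full weeks plus 1 extra day.
Each full week contributes 2 weekend days (Sat, Sun): 117 × 2 = 234.
The 1 extra day is Wed — none qualify.
Total: 234 + 0 = 234.

234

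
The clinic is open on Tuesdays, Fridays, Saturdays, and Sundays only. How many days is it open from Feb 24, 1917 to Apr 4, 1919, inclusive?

440

Feb 24, 1917 is a Saturday.
The range spans 770 days (inclusive of both endpoints).
770 = 7 × 110, so the span is exactly 110 full weeks.
Each full week contributes 4 days from the set (Tue, Fri, Sat, Sun): 110 × 4 = 440.
Total: 440.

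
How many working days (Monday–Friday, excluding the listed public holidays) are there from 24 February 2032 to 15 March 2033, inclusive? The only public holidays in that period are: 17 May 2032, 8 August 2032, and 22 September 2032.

24 February 2032 is a Tuesday.
That's 386 days from start to end, counting both.
386 = 7 × 55 + 1, so there are 55 full weeks plus 1 extra day.
Each full week contributes 5 weekdays (Mon–Fri): 55 × 5 = 275.
The 1 extra day is Tuesday — 1 of them qualifies.
Total: 275 + 1 = 276.
Holidays: 17 May 2032 (Mon); 8 August 2032 (Sun); 22 September 2032 (Wed).
2 of the 3 holidays fall on weekdays; the rest are weekends and were already excluded.
Business days: 276 − 2 = 274.

274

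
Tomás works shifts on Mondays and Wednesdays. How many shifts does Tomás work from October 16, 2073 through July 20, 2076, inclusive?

289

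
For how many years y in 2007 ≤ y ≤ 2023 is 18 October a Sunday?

3

Day of week of October 18 in each year:
2007: Thu, 2008: Sat, 2009: Sun ✓, 2010: Mon, 2011: Tue, 2012: Thu, 2013: Fri, 2014: Sat, 2015: Sun ✓, 2016: Tue, 2017: Wed, 2018: Thu, 2019: Fri, 2020: Sun ✓, 2021: Mon, 2022: Tue, 2023: Wed
Sundays: 2009, 2015, 2020.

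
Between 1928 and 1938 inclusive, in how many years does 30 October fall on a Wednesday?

2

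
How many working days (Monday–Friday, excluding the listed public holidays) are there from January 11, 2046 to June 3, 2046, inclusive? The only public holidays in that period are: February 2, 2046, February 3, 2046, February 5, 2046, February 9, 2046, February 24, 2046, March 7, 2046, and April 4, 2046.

January 11, 2046 is a Thursday.
From January 11, 2046 to June 3, 2046 is 144 days inclusive.
144 = 7 × 20 + 4, so there are 20 full weeks plus 4 extra days.
Each full week contributes 5 weekdays (Mon–Fri): 20 × 5 = 100.
The 4 extra days are Thursday, Friday, Saturday, Sunday — 2 of them qualify.
Total: 100 + 2 = 102.
Holidays: February 2, 2046 (Fri); February 3, 2046 (Sat); February 5, 2046 (Mon); February 9, 2046 (Fri); February 24, 2046 (Sat); March 7, 2046 (Wed); April 4, 2046 (Wed).
5 of the 7 holidays fall on weekdays; the rest are weekends and were already excluded.
Business days: 102 − 5 = 97.

97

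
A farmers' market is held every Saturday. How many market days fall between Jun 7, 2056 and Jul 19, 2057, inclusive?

Jun 7, 2056 is a Wednesday.
That's 408 days from start to end, counting both.
408 = 7 × 58 + 2, so there are 58 full weeks plus 2 extra days.
Each full week contributes one Saturday: 58 so far.
The 2 extra days are Wed, Thu — none qualify.
Total: 58 + 0 = 58.

58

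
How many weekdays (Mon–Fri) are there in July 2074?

July 1, 2074 is a Sunday.
From July 1, 2074 to July 31, 2074 is 31 days inclusive.
31 = 7 × 4 + 3, so there are 4 full weeks plus 3 extra days.
Each full week contributes 5 weekdays (Mon–Fri): 4 × 5 = 20.
The 3 extra days are Sunday, Monday, Tuesday — 2 of them qualify.
Total: 20 + 2 = 22.

22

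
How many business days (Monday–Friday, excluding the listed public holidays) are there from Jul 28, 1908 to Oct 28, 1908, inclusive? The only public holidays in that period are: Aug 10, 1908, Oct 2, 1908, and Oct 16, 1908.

64

Jul 28, 1908 is a Tuesday.
That's 93 days from start to end, counting both.
93 = 7 × 13 + 2, so there are 13 full weeks plus 2 extra days.
Each full week contributes 5 weekdays (Mon–Fri): 13 × 5 = 65.
The 2 extra days are Tuesday, Wednesday — 2 of them qualify.
Total: 65 + 2 = 67.
Holidays: Aug 10, 1908 (Mon); Oct 2, 1908 (Fri); Oct 16, 1908 (Fri).
All 3 holidays fall on weekdays, so subtract 3.
Business days: 67 − 3 = 64.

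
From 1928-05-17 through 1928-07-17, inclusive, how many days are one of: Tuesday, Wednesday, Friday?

26

1928-05-17 is a Thursday.
That's 62 days from start to end, counting both.
62 = 7 × 8 + 6, so there are 8 full weeks plus 6 extra days.
Each full week contributes 3 days from the set (Tue, Wed, Fri): 8 × 3 = 24.
The 6 extra days are Thursday, Friday, Saturday, Sunday, Monday, Tuesday — 2 of them qualify.
Total: 24 + 2 = 26.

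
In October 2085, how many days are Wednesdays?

1 October 2085 is a Monday.
The range spans 31 days (inclusive of both endpoints).
31 = 7 × 4 + 3, so there are 4 full weeks plus 3 extra days.
Each full week contributes one Wednesday: 4 so far.
The 3 extra days are Monday, Tuesday, Wednesday — 1 of them qualifies.
Total: 4 + 1 = 5.

5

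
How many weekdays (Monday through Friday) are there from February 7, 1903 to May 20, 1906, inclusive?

855 weekdays

February 7, 1903 is a Saturday.
The range spans 1199 days (inclusive of both endpoints).
1199 = 7 × 171 + 2, so there are 171 full weeks plus 2 extra days.
Each full week contributes 5 weekdays (Mon–Fri): 171 × 5 = 855.
The 2 extra days are Saturday, Sunday — none qualify.
Total: 855 + 0 = 855.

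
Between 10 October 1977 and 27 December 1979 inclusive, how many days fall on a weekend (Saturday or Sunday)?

10 October 1977 is a Monday.
That's 809 days from start to end, counting both.
809 = 7 × 115 + 4, so there are 115 full weeks plus 4 extra days.
Each full week contributes 2 weekend days (Sat, Sun): 115 × 2 = 230.
The 4 extra days are Mon, Tue, Wed, Thu — none qualify.
Total: 230 + 0 = 230.

230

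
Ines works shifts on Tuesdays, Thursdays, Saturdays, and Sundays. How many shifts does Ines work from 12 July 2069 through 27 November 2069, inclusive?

79

12 July 2069 is a Friday.
The range spans 139 days (inclusive of both endpoints).
139 = 7 × 19 + 6, so there are 19 full weeks plus 6 extra days.
Each full week contributes 4 days from the set (Tue, Thu, Sat, Sun): 19 × 4 = 76.
The 6 extra days are Fri, Sat, Sun, Mon, Tue, Wed — 3 of them qualify.
Total: 76 + 3 = 79.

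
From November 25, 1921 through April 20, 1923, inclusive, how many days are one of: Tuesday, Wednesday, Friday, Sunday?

November 25, 1921 is a Friday.
That's 512 days from start to end, counting both.
512 = 7 × 73 + 1, so there are 73 full weeks plus 1 extra day.
Each full week contributes 4 days from the set (Tue, Wed, Fri, Sun): 73 × 4 = 292.
The 1 extra day is Fri — 1 of them qualifies.
Total: 292 + 1 = 293.

293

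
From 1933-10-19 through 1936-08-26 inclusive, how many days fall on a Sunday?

149 Sundays

1933-10-19 is a Thursday.
The range spans 1043 days (inclusive of both endpoints).
1043 = 7 × 149, so the span is exactly 149 full weeks.
Each full week contributes one Sunday: 149 so far.
Total: 149.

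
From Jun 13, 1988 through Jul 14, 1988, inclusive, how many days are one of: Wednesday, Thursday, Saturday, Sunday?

18

Jun 13, 1988 is a Monday.
The range spans 32 days (inclusive of both endpoints).
32 = 7 × 4 + 4, so there are 4 full weeks plus 4 extra days.
Each full week contributes 4 days from the set (Wed, Thu, Sat, Sun): 4 × 4 = 16.
The 4 extra days are Monday, Tuesday, Wednesday, Thursday — 2 of them qualify.
Total: 16 + 2 = 18.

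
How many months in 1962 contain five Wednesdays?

A month has five Wednesdays exactly when Wednesday falls within its first (length − 28) days.
Jan: 31 days, starts Mon → 5 of Mon, Tue, Wed ✓
Feb: 28 days, starts Thu → 5 of (none)
Mar: 31 days, starts Thu → 5 of Thu, Fri, Sat
Apr: 30 days, starts Sun → 5 of Sun, Mon
May: 31 days, starts Tue → 5 of Tue, Wed, Thu ✓
Jun: 30 days, starts Fri → 5 of Fri, Sat
Jul: 31 days, starts Sun → 5 of Sun, Mon, Tue
Aug: 31 days, starts Wed → 5 of Wed, Thu, Fri ✓
Sep: 30 days, starts Sat → 5 of Sat, Sun
Oct: 31 days, starts Mon → 5 of Mon, Tue, Wed ✓
Nov: 30 days, starts Thu → 5 of Thu, Fri
Dec: 31 days, starts Sat → 5 of Sat, Sun, Mon
Months with five Wednesdays: Jan, May, Aug, Oct.

4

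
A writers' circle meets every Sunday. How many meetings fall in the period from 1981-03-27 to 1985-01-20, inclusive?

200 Sundays

1981-03-27 is a Friday.
The range spans 1396 days (inclusive of both endpoints).
1396 = 7 × 199 + 3, so there are 199 full weeks plus 3 extra days.
Each full week contributes one Sunday: 199 so far.
The 3 extra days are Fri, Sat, Sun — 1 of them qualifies.
Total: 199 + 1 = 200.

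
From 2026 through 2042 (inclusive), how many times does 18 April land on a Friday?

3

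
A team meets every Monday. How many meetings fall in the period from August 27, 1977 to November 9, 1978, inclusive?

63 Mondays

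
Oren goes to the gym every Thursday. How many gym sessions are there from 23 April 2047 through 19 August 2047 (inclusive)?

23 April 2047 is a Tuesday.
The range spans 119 days (inclusive of both endpoints).
119 = 7 × 17, so the span is exactly 17 full weeks.
Each full week contributes one Thursday: 17 so far.
Total: 17.

17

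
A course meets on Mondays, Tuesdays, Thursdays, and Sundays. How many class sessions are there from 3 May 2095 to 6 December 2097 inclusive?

3 May 2095 is a Tuesday.
From 3 May 2095 to 6 December 2097 is 949 days inclusive.
949 = 7 × 135 + 4, so there are 135 full weeks plus 4 extra days.
Each full week contributes 4 days from the set (Mon, Tue, Thu, Sun): 135 × 4 = 540.
The 4 extra days are Tue, Wed, Thu, Fri — 2 of them qualify.
Total: 540 + 2 = 542.

542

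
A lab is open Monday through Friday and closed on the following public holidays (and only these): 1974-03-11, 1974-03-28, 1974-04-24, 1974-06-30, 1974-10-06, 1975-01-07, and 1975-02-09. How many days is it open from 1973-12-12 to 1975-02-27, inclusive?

313

1973-12-12 is a Wednesday.
From 1973-12-12 to 1975-02-27 is 443 days inclusive.
443 = 7 × 63 + 2, so there are 63 full weeks plus 2 extra days.
Each full week contributes 5 weekdays (Mon–Fri): 63 × 5 = 315.
The 2 extra days are Wed, Thu — 2 of them qualify.
Total: 315 + 2 = 317.
Holidays: 1974-03-11 (Mon); 1974-03-28 (Thu); 1974-04-24 (Wed); 1974-06-30 (Sun); 1974-10-06 (Sun); 1975-01-07 (Tue); 1975-02-09 (Sun).
4 of the 7 holidays fall on weekdays; the rest are weekends and were already excluded.
Business days: 317 − 4 = 313.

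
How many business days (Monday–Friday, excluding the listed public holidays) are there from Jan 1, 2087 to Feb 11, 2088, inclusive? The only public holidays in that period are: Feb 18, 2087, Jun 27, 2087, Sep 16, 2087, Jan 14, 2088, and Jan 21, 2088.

Jan 1, 2087 is a Wednesday.
The range spans 407 days (inclusive of both endpoints).
407 = 7 × 58 + 1, so there are 58 full weeks plus 1 extra day.
Each full week contributes 5 weekdays (Mon–Fri): 58 × 5 = 290.
The 1 extra day is Wednesday — 1 of them qualifies.
Total: 290 + 1 = 291.
Holidays: Feb 18, 2087 (Tue); Jun 27, 2087 (Fri); Sep 16, 2087 (Tue); Jan 14, 2088 (Wed); Jan 21, 2088 (Wed).
All 5 holidays fall on weekdays, so subtract 5.
Business days: 291 − 5 = 286.

286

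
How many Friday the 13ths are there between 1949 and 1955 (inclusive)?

Friday-the-13ths by year:
1949: May
1950: Jan, Oct
1951: Apr, Jul
1952: Jun
1953: Feb, Mar, Nov
1954: Aug
1955: May

11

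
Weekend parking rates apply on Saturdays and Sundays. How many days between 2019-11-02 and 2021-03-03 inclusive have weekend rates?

140

2019-11-02 is a Saturday.
That's 488 days from start to end, counting both.
488 = 7 × 69 + 5, so there are 69 full weeks plus 5 extra days.
Each full week contributes 2 weekend days (Sat, Sun): 69 × 2 = 138.
The 5 extra days are Sat, Sun, Mon, Tue, Wed — 2 of them qualify.
Total: 138 + 2 = 140.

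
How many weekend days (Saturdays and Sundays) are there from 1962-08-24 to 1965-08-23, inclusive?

314

1962-08-24 is a Friday.
From 1962-08-24 to 1965-08-23 is 1096 days inclusive.
1096 = 7 × 156 + 4, so there are 156 full weeks plus 4 extra days.
Each full week contributes 2 weekend days (Sat, Sun): 156 × 2 = 312.
The 4 extra days are Friday, Saturday, Sunday, Monday — 2 of them qualify.
Total: 312 + 2 = 314.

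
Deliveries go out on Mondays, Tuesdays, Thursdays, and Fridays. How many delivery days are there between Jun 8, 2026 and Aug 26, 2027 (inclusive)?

Jun 8, 2026 is a Monday.
From Jun 8, 2026 to Aug 26, 2027 is 445 days inclusive.
445 = 7 × 63 + 4, so there are 63 full weeks plus 4 extra days.
Each full week contributes 4 days from the set (Mon, Tue, Thu, Fri): 63 × 4 = 252.
The 4 extra days are Monday, Tuesday, Wednesday, Thursday — 3 of them qualify.
Total: 252 + 3 = 255.

255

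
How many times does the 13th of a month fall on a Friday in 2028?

The 13th falls on a Friday when the month's 13th has weekday Fri.
Jan 13 is Thu; Feb 13 is Sun; Mar 13 is Mon; Apr 13 is Thu; May 13 is Sat; Jun 13 is Tue; Jul 13 is Thu; Aug 13 is Sun; Sep 13 is Wed; Oct 13 is Fri ✓; Nov 13 is Mon; Dec 13 is Wed.
Friday the 13ths: Oct.

1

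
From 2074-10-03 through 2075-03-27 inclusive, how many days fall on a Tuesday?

2074-10-03 is a Wednesday.
The range spans 176 days (inclusive of both endpoints).
176 = 7 × 25 + 1, so there are 25 full weeks plus 1 extra day.
Each full week contributes one Tuesday: 25 so far.
The 1 extra day is Wednesday — none qualify.
Total: 25 + 0 = 25.

25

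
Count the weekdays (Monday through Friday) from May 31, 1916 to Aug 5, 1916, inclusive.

48 weekdays

May 31, 1916 is a Wednesday.
The range spans 67 days (inclusive of both endpoints).
67 = 7 × 9 + 4, so there are 9 full weeks plus 4 extra days.
Each full week contributes 5 weekdays (Mon–Fri): 9 × 5 = 45.
The 4 extra days are Wednesday, Thursday, Friday, Saturday — 3 of them qualify.
Total: 45 + 3 = 48.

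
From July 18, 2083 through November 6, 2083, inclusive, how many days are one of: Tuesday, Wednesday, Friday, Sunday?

July 18, 2083 is a Sunday.
The range spans 112 days (inclusive of both endpoints).
112 = 7 × 16, so the span is exactly 16 full weeks.
Each full week contributes 4 days from the set (Tue, Wed, Fri, Sun): 16 × 4 = 64.
Total: 64.

64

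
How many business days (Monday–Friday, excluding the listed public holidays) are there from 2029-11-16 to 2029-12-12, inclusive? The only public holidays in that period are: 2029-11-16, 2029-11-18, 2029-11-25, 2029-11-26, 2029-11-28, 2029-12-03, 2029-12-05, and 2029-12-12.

13

2029-11-16 is a Friday.
From 2029-11-16 to 2029-12-12 is 27 days inclusive.
27 = 7 × 3 + 6, so there are 3 full weeks plus 6 extra days.
Each full week contributes 5 weekdays (Mon–Fri): 3 × 5 = 15.
The 6 extra days are Friday, Saturday, Sunday, Monday, Tuesday, Wednesday — 4 of them qualify.
Total: 15 + 4 = 19.
Holidays: 2029-11-16 (Fri); 2029-11-18 (Sun); 2029-11-25 (Sun); 2029-11-26 (Mon); 2029-11-28 (Wed); 2029-12-03 (Mon); 2029-12-05 (Wed); 2029-12-12 (Wed).
6 of the 8 holidays fall on weekdays; the rest are weekends and were already excluded.
Business days: 19 − 6 = 13.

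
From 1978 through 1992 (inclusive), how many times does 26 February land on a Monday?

2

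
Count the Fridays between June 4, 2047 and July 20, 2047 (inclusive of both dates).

June 4, 2047 is a Tuesday.
That's 47 days from start to end, counting both.
47 = 7 × 6 + 5, so there are 6 full weeks plus 5 extra days.
Each full week contributes one Friday: 6 so far.
The 5 extra days are Tue, Wed, Thu, Fri, Sat — 1 of them qualifies.
Total: 6 + 1 = 7.

7 Fridays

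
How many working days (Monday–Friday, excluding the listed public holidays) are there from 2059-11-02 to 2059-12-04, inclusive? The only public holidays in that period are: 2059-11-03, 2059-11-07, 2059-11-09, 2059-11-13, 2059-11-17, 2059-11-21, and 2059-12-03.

2059-11-02 is a Sunday.
From 2059-11-02 to 2059-12-04 is 33 days inclusive.
33 = 7 × 4 + 5, so there are 4 full weeks plus 5 extra days.
Each full week contributes 5 weekdays (Mon–Fri): 4 × 5 = 20.
The 5 extra days are Sun, Mon, Tue, Wed, Thu — 4 of them qualify.
Total: 20 + 4 = 24.
Holidays: 2059-11-03 (Mon); 2059-11-07 (Fri); 2059-11-09 (Sun); 2059-11-13 (Thu); 2059-11-17 (Mon); 2059-11-21 (Fri); 2059-12-03 (Wed).
6 of the 7 holidays fall on weekdays; the rest are weekends and were already excluded.
Business days: 24 − 6 = 18.

18 working days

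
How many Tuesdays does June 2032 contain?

5

1 June 2032 is a Tuesday.
That's 30 days from start to end, counting both.
30 = 7 × 4 + 2, so there are 4 full weeks plus 2 extra days.
Each full week contributes one Tuesday: 4 so far.
The 2 extra days are Tuesday, Wednesday — 1 of them qualifies.
Total: 4 + 1 = 5.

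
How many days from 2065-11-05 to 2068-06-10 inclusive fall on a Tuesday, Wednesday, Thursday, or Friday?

542

2065-11-05 is a Thursday.
The range spans 949 days (inclusive of both endpoints).
949 = 7 × 135 + 4, so there are 135 full weeks plus 4 extra days.
Each full week contributes 4 days from the set (Tue, Wed, Thu, Fri): 135 × 4 = 540.
The 4 extra days are Thursday, Friday, Saturday, Sunday — 2 of them qualify.
Total: 540 + 2 = 542.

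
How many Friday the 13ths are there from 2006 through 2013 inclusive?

15

Friday-the-13ths by year:
2006: Jan, Oct
2007: Apr, Jul
2008: Jun
2009: Feb, Mar, Nov
2010: Aug
2011: May
2012: Jan, Apr, Jul
2013: Sep, Dec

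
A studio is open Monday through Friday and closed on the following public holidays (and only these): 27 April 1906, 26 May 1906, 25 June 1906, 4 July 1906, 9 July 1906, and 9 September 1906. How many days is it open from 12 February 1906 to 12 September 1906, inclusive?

12 February 1906 is a Monday.
From 12 February 1906 to 12 September 1906 is 213 days inclusive.
213 = 7 × 30 + 3, so there are 30 full weeks plus 3 extra days.
Each full week contributes 5 weekdays (Mon–Fri): 30 × 5 = 150.
The 3 extra days are Mon, Tue, Wed — 3 of them qualify.
Total: 150 + 3 = 153.
Holidays: 27 April 1906 (Fri); 26 May 1906 (Sat); 25 June 1906 (Mon); 4 July 1906 (Wed); 9 July 1906 (Mon); 9 September 1906 (Sun).
4 of the 6 holidays fall on weekdays; the rest are weekends and were already excluded.
Business days: 153 − 4 = 149.

149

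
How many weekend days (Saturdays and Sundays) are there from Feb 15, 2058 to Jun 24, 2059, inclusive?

Feb 15, 2058 is a Friday.
That's 495 days from start to end, counting both.
495 = 7 × 70 + 5, so there are 70 full weeks plus 5 extra days.
Each full week contributes 2 weekend days (Sat, Sun): 70 × 2 = 140.
The 5 extra days are Friday, Saturday, Sunday, Monday, Tuesday — 2 of them qualify.
Total: 140 + 2 = 142.

142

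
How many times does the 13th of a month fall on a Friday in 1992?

2

The 13th falls on a Friday when the month's 13th has weekday Fri.
Jan 13 is Mon; Feb 13 is Thu; Mar 13 is Fri ✓; Apr 13 is Mon; May 13 is Wed; Jun 13 is Sat; Jul 13 is Mon; Aug 13 is Thu; Sep 13 is Sun; Oct 13 is Tue; Nov 13 is Fri ✓; Dec 13 is Sun.
Friday the 13ths: Mar, Nov.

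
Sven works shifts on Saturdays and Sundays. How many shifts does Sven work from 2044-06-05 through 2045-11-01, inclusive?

147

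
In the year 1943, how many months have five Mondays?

4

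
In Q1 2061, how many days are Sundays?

13

Jan 1, 2061 is a Saturday.
That's 90 days from start to end, counting both.
90 = 7 × 12 + 6, so there are 12 full weeks plus 6 extra days.
Each full week contributes one Sunday: 12 so far.
The 6 extra days are Saturday, Sunday, Monday, Tuesday, Wednesday, Thursday — 1 of them qualifies.
Total: 12 + 1 = 13.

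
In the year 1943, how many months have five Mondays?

A month has five Mondays exactly when Monday falls within its first (length − 28) days.
Jan: 31 days, starts Fri → 5 of Fri, Sat, Sun
Feb: 28 days, starts Mon → 5 of (none)
Mar: 31 days, starts Mon → 5 of Mon, Tue, Wed ✓
Apr: 30 days, starts Thu → 5 of Thu, Fri
May: 31 days, starts Sat → 5 of Sat, Sun, Mon ✓
Jun: 30 days, starts Tue → 5 of Tue, Wed
Jul: 31 days, starts Thu → 5 of Thu, Fri, Sat
Aug: 31 days, starts Sun → 5 of Sun, Mon, Tue ✓
Sep: 30 days, starts Wed → 5 of Wed, Thu
Oct: 31 days, starts Fri → 5 of Fri, Sat, Sun
Nov: 30 days, starts Mon → 5 of Mon, Tue ✓
Dec: 31 days, starts Wed → 5 of Wed, Thu, Fri
Months with five Mondays: Mar, May, Aug, Nov.

4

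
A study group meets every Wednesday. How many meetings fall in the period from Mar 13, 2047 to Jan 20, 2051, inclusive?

202 Wednesdays

Mar 13, 2047 is a Wednesday.
That's 1410 days from start to end, counting both.
1410 = 7 × 201 + 3, so there are 201 full weeks plus 3 extra days.
Each full week contributes one Wednesday: 201 so far.
The 3 extra days are Wednesday, Thursday, Friday — 1 of them qualifies.
Total: 201 + 1 = 202.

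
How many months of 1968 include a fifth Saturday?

4

A month has five Saturdays exactly when Saturday falls within its first (length − 28) days.
Jan: 31 days, starts Mon → 5 of Mon, Tue, Wed
Feb: 29 days, starts Thu → 5 of Thu
Mar: 31 days, starts Fri → 5 of Fri, Sat, Sun ✓
Apr: 30 days, starts Mon → 5 of Mon, Tue
May: 31 days, starts Wed → 5 of Wed, Thu, Fri
Jun: 30 days, starts Sat → 5 of Sat, Sun ✓
Jul: 31 days, starts Mon → 5 of Mon, Tue, Wed
Aug: 31 days, starts Thu → 5 of Thu, Fri, Sat ✓
Sep: 30 days, starts Sun → 5 of Sun, Mon
Oct: 31 days, starts Tue → 5 of Tue, Wed, Thu
Nov: 30 days, starts Fri → 5 of Fri, Sat ✓
Dec: 31 days, starts Sun → 5 of Sun, Mon, Tue
Months with five Saturdays: Mar, Jun, Aug, Nov.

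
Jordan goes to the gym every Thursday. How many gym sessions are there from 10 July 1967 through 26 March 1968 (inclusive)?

10 July 1967 is a Monday.
That's 261 days from start to end, counting both.
261 = 7 × 37 + 2, so there are 37 full weeks plus 2 extra days.
Each full week contributes one Thursday: 37 so far.
The 2 extra days are Monday, Tuesday — none qualify.
Total: 37 + 0 = 37.

37 Thursdays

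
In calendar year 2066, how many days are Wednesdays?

52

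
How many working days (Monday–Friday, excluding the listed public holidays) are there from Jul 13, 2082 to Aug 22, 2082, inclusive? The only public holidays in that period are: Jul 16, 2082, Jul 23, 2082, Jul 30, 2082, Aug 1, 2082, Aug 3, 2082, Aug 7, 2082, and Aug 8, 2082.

Jul 13, 2082 is a Monday.
From Jul 13, 2082 to Aug 22, 2082 is 41 days inclusive.
41 = 7 × 5 + 6, so there are 5 full weeks plus 6 extra days.
Each full week contributes 5 weekdays (Mon–Fri): 5 × 5 = 25.
The 6 extra days are Mon, Tue, Wed, Thu, Fri, Sat — 5 of them qualify.
Total: 25 + 5 = 30.
Holidays: Jul 16, 2082 (Thu); Jul 23, 2082 (Thu); Jul 30, 2082 (Thu); Aug 1, 2082 (Sat); Aug 3, 2082 (Mon); Aug 7, 2082 (Fri); Aug 8, 2082 (Sat).
5 of the 7 holidays fall on weekdays; the rest are weekends and were already excluded.
Business days: 30 − 5 = 25.

25 working days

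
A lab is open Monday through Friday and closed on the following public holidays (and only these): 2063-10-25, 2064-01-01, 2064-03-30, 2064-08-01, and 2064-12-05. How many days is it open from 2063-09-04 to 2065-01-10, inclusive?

350

2063-09-04 is a Tuesday.
That's 495 days from start to end, counting both.
495 = 7 × 70 + 5, so there are 70 full weeks plus 5 extra days.
Each full week contributes 5 weekdays (Mon–Fri): 70 × 5 = 350.
The 5 extra days are Tuesday, Wednesday, Thursday, Friday, Saturday — 4 of them qualify.
Total: 350 + 4 = 354.
Holidays: 2063-10-25 (Thu); 2064-01-01 (Tue); 2064-03-30 (Sun); 2064-08-01 (Fri); 2064-12-05 (Fri).
4 of the 5 holidays fall on weekdays; the rest are weekends and were already excluded.
Business days: 354 − 4 = 350.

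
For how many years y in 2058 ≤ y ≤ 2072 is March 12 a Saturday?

3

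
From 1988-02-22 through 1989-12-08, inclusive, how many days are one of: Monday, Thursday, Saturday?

281

1988-02-22 is a Monday.
That's 656 days from start to end, counting both.
656 = 7 × 93 + 5, so there are 93 full weeks plus 5 extra days.
Each full week contributes 3 days from the set (Mon, Thu, Sat): 93 × 3 = 279.
The 5 extra days are Mon, Tue, Wed, Thu, Fri — 2 of them qualify.
Total: 279 + 2 = 281.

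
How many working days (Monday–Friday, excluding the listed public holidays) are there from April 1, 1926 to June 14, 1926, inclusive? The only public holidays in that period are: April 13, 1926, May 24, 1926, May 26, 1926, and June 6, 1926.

April 1, 1926 is a Thursday.
From April 1, 1926 to June 14, 1926 is 75 days inclusive.
75 = 7 × 10 + 5, so there are 10 full weeks plus 5 extra days.
Each full week contributes 5 weekdays (Mon–Fri): 10 × 5 = 50.
The 5 extra days are Thursday, Friday, Saturday, Sunday, Monday — 3 of them qualify.
Total: 50 + 3 = 53.
Holidays: April 13, 1926 (Tue); May 24, 1926 (Mon); May 26, 1926 (Wed); June 6, 1926 (Sun).
3 of the 4 holidays fall on weekdays; the rest are weekends and were already excluded.
Business days: 53 − 3 = 50.

50 working days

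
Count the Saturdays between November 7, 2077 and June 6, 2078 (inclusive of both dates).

30

November 7, 2077 is a Sunday.
That's 212 days from start to end, counting both.
212 = 7 × 30 + 2, so there are 30 full weeks plus 2 extra days.
Each full week contributes one Saturday: 30 so far.
The 2 extra days are Sun, Mon — none qualify.
Total: 30 + 0 = 30.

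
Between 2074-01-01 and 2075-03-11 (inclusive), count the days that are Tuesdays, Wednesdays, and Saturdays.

186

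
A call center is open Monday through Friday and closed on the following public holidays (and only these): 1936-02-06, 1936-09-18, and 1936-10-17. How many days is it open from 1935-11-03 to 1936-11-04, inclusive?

261 business days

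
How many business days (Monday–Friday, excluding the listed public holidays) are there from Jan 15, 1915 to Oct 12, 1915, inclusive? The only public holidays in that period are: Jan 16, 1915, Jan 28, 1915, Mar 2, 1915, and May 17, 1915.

Jan 15, 1915 is a Friday.
The range spans 271 days (inclusive of both endpoints).
271 = 7 × 38 + 5, so there are 38 full weeks plus 5 extra days.
Each full week contributes 5 weekdays (Mon–Fri): 38 × 5 = 190.
The 5 extra days are Fri, Sat, Sun, Mon, Tue — 3 of them qualify.
Total: 190 + 3 = 193.
Holidays: Jan 16, 1915 (Sat); Jan 28, 1915 (Thu); Mar 2, 1915 (Tue); May 17, 1915 (Mon).
3 of the 4 holidays fall on weekdays; the rest are weekends and were already excluded.
Business days: 193 − 3 = 190.

190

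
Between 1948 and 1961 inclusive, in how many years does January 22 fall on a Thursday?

3

Day of week of January 22 in each year:
1948: Thu ✓, 1949: Sat, 1950: Sun, 1951: Mon, 1952: Tue, 1953: Thu ✓, 1954: Fri, 1955: Sat, 1956: Sun, 1957: Tue, 1958: Wed, 1959: Thu ✓, 1960: Fri, 1961: Sun
Thursdays: 1948, 1953, 1959.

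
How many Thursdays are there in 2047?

52

January 1, 2047 is a Tuesday.
The range spans 365 days (inclusive of both endpoints).
365 = 7 × 52 + 1, so there are 52 full weeks plus 1 extra day.
Each full week contributes one Thursday: 52 so far.
The 1 extra day is Tue — none qualify.
Total: 52 + 0 = 52.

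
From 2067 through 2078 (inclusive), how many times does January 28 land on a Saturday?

2

Day of week of January 28 in each year:
2067: Fri, 2068: Sat ✓, 2069: Mon, 2070: Tue, 2071: Wed, 2072: Thu, 2073: Sat ✓, 2074: Sun, 2075: Mon, 2076: Tue, 2077: Thu, 2078: Fri
Saturdays: 2068, 2073.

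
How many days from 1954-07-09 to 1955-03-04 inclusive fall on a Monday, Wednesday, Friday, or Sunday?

1954-07-09 is a Friday.
That's 239 days from start to end, counting both.
239 = 7 × 34 + 1, so there are 34 full weeks plus 1 extra day.
Each full week contributes 4 days from the set (Mon, Wed, Fri, Sun): 34 × 4 = 136.
The 1 extra day is Friday — 1 of them qualifies.
Total: 136 + 1 = 137.

137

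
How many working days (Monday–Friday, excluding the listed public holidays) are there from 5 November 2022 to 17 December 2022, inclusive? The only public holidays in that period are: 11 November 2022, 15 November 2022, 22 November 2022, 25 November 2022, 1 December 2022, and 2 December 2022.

5 November 2022 is a Saturday.
That's 43 days from start to end, counting both.
43 = 7 × 6 + 1, so there are 6 full weeks plus 1 extra day.
Each full week contributes 5 weekdays (Mon–Fri): 6 × 5 = 30.
The 1 extra day is Saturday — none qualify.
Total: 30 + 0 = 30.
Holidays: 11 November 2022 (Fri); 15 November 2022 (Tue); 22 November 2022 (Tue); 25 November 2022 (Fri); 1 December 2022 (Thu); 2 December 2022 (Fri).
All 6 holidays fall on weekdays, so subtract 6.
Business days: 30 − 6 = 24.

24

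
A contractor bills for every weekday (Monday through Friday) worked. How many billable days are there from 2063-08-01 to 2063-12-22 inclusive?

103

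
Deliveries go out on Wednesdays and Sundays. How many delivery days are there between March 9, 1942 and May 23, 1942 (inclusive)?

March 9, 1942 is a Monday.
That's 76 days from start to end, counting both.
76 = 7 × 10 + 6, so there are 10 full weeks plus 6 extra days.
Each full week contributes 2 days from the set (Wed, Sun): 10 × 2 = 20.
The 6 extra days are Monday, Tuesday, Wednesday, Thursday, Friday, Saturday — 1 of them qualifies.
Total: 20 + 1 = 21.

21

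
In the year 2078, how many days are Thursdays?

52

January 1, 2078 is a Saturday.
That's 365 days from start to end, counting both.
365 = 7 × 52 + 1, so there are 52 full weeks plus 1 extra day.
Each full week contributes one Thursday: 52 so far.
The 1 extra day is Saturday — none qualify.
Total: 52 + 0 = 52.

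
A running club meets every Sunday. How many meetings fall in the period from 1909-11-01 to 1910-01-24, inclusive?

12 Sundays

1909-11-01 is a Monday.
The range spans 85 days (inclusive of both endpoints).
85 = 7 × 12 + 1, so there are 12 full weeks plus 1 extra day.
Each full week contributes one Sunday: 12 so far.
The 1 extra day is Monday — none qualify.
Total: 12 + 0 = 12.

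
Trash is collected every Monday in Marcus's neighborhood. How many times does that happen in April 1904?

4

1 April 1904 is a Friday.
The range spans 30 days (inclusive of both endpoints).
30 = 7 × 4 + 2, so there are 4 full weeks plus 2 extra days.
Each full week contributes one Monday: 4 so far.
The 2 extra days are Friday, Saturday — none qualify.
Total: 4 + 0 = 4.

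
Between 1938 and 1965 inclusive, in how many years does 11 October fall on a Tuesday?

4

Day of week of October 11 in each year:
1938: Tue ✓, 1939: Wed, 1940: Fri, 1941: Sat, 1942: Sun, 1943: Mon, 1944: Wed, 1945: Thu, 1946: Fri, 1947: Sat, 1948: Mon, 1949: Tue ✓, 1950: Wed, 1951: Thu, 1952: Sat, 1953: Sun, 1954: Mon, 1955: Tue ✓, 1956: Thu, 1957: Fri, 1958: Sat, 1959: Sun, 1960: Tue ✓, 1961: Wed, 1962: Thu, 1963: Fri, 1964: Sun, 1965: Mon
Tuesdays: 1938, 1949, 1955, 1960.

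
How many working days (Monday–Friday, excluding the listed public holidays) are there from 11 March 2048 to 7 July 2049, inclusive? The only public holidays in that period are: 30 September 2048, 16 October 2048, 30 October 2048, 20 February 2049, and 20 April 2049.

11 March 2048 is a Wednesday.
That's 484 days from start to end, counting both.
484 = 7 × 69 + 1, so there are 69 full weeks plus 1 extra day.
Each full week contributes 5 weekdays (Mon–Fri): 69 × 5 = 345.
The 1 extra day is Wednesday — 1 of them qualifies.
Total: 345 + 1 = 346.
Holidays: 30 September 2048 (Wed); 16 October 2048 (Fri); 30 October 2048 (Fri); 20 February 2049 (Sat); 20 April 2049 (Tue).
4 of the 5 holidays fall on weekdays; the rest are weekends and were already excluded.
Business days: 346 − 4 = 342.

342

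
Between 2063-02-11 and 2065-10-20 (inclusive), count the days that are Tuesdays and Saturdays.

281

2063-02-11 is a Sunday.
The range spans 983 days (inclusive of both endpoints).
983 = 7 × 140 + 3, so there are 140 full weeks plus 3 extra days.
Each full week contributes 2 days from the set (Tue, Sat): 140 × 2 = 280.
The 3 extra days are Sunday, Monday, Tuesday — 1 of them qualifies.
Total: 280 + 1 = 281.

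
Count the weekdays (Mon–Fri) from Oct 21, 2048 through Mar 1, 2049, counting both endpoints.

94

Oct 21, 2048 is a Wednesday.
From Oct 21, 2048 to Mar 1, 2049 is 132 days inclusive.
132 = 7 × 18 + 6, so there are 18 full weeks plus 6 extra days.
Each full week contributes 5 weekdays (Mon–Fri): 18 × 5 = 90.
The 6 extra days are Wednesday, Thursday, Friday, Saturday, Sunday, Monday — 4 of them qualify.
Total: 90 + 4 = 94.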